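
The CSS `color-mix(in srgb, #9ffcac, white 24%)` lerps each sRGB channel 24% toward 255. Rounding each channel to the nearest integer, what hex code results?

#b6fdc0

#9ffcac is rgb(159, 252, 172).
A 24% tint moves each channel 24% toward 255:
  R: 159 + 0.24×(255−159) = 159 + 23.04 = 182.04 → 182
  G: 252 + 0.24×(255−252) = 252 + 0.72 = 252.72 → 253
  B: 172 + 0.24×(255−172) = 172 + 19.92 = 191.92 → 192
rgb(182, 253, 192) = #b6fdc0.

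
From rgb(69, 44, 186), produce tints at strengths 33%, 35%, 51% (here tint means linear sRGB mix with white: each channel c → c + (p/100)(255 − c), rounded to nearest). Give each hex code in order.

33%: (69 + 61.38 = 130.38→130, 44 + 69.63 = 113.63→114, 186 + 22.77 = 208.77→209) → #8272D1
35%: (69 + 65.1 = 134.1→134, 44 + 73.85 = 117.85→118, 186 + 24.15 = 210.15→210) → #8676D2
51%: (69 + 94.86 = 163.86→164, 44 + 107.61 = 151.61→152, 186 + 35.19 = 221.19→221) → #A498DD

#8272D1, #8676D2, #A498DD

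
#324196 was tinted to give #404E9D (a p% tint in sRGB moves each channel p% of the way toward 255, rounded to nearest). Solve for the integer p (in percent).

7%

#324196 is rgb(50, 65, 150); #404E9D is rgb(64, 78, 157).
On the R channel (widest range): 64 ≈ 50 + (p/100)(255 − 50), so p ≈ 100×(64 − 50)/(255 − 50) = 1400/205 = 6.83.
p = 7 reproduces all three channels after rounding.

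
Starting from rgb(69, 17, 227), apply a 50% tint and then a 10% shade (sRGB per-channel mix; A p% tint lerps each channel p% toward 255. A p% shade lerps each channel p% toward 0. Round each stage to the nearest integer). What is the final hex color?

A 50% tint moves each channel 50% toward 255:
  R: 69 + 0.5×(255−69) = 69 + 93 = 162 → 162
  G: 17 + 0.5×(255−17) = 17 + 119 = 136 → 136
  B: 227 + 14 = 241 → 241
After the tint: rgb(162, 136, 241) = #A288F1.
Per channel, c → c + 0.1(0 − c):
  R: 162 + 0.1×(0−162) = 162 − 16.2 = 145.8 → 146
  G: 136 − 13.6 = 122.4 → 122
  B: 241 − 24.1 = 216.9 → 217
rgb(146, 122, 217) = #927AD9.

#927AD9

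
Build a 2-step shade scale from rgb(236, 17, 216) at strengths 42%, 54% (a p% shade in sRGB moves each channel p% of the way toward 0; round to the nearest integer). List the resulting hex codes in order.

#890A7D, #6D0863

42%: (236 − 99.12 = 136.88→137, 17 − 7.14 = 9.86→10, 216 − 90.72 = 125.28→125) → #890A7D
54%: (236 − 127.44 = 108.56→109, 17 − 9.18 = 7.82→8, 216 − 116.64 = 99.36→99) → #6D0863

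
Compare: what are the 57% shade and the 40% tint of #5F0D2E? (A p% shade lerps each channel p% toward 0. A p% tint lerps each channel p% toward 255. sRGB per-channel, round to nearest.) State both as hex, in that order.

#5F0D2E is rgb(95, 13, 46).
57% shade:
  R: 95 − 54.15 = 40.85 → 41
  G: 13 + 0.57×(0−13) = 13 − 7.41 = 5.59 → 6
  B: 46 + 0.57×(0−46) = 46 − 26.22 = 19.78 → 20
  → #290614
40% tint:
  R: 95 + 0.4×(255−95) = 95 + 64 = 159 → 159
  G: 13 + 0.4×(255−13) = 13 + 96.8 = 109.8 → 110
  B: 46 + 0.4×(255−46) = 46 + 83.6 = 129.6 → 130
  → #9F6E82

#290614, #9F6E82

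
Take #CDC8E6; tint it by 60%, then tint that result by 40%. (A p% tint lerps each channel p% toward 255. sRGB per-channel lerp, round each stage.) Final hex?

#CDC8E6 is rgb(205, 200, 230).
Per channel, c → c + 0.6(255 − c):
  R: 205 + 0.6×(255−205) = 205 + 30 = 235 → 235
  G: 200 + 0.6×(255−200) = 200 + 33 = 233 → 233
  B: 230 + 15 = 245 → 245
After the tint: rgb(235, 233, 245) = #EBE9F5.
Per channel, c → c + 0.4(255 − c):
  R: 235 + 0.4×(255−235) = 235 + 8 = 243 → 243
  G: 233 + 8.8 = 241.8 → 242
  B: 245 + 0.4×(255−245) = 245 + 4 = 249 → 249
rgb(243, 242, 249) = #F3F2F9.

#F3F2F9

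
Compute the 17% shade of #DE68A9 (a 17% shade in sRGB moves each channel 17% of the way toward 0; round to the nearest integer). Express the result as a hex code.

#B8568C

#DE68A9 is rgb(222, 104, 169).
A 17% shade moves each channel 17% toward 0:
  R: 222 + 0.17×(0−222) = 222 − 37.74 = 184.26 → 184
  G: 104 − 17.68 = 86.32 → 86
  B: 169 − 28.73 = 140.27 → 140
rgb(184, 86, 140) = #B8568C.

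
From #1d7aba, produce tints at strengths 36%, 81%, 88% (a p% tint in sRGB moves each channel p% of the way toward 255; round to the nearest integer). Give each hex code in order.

#1d7aba is rgb(29, 122, 186).
36%: (29 + 81.36 = 110.36→110, 122 + 47.88 = 169.88→170, 186 + 24.84 = 210.84→211) → #6eaad3
81%: (29 + 183.06 = 212.06→212, 122 + 107.73 = 229.73→230, 186 + 55.89 = 241.89→242) → #d4e6f2
88%: (29 + 198.88 = 227.88→228, 122 + 117.04 = 239.04→239, 186 + 60.72 = 246.72→247) → #e4eff7

#6eaad3, #d4e6f2, #e4eff7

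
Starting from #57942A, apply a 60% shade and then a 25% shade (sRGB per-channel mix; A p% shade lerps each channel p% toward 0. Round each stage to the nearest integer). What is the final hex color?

#1A2C0D

#57942A is rgb(87, 148, 42).
A 60% shade moves each channel 60% toward 0:
  R: 87 − 52.2 = 34.8 → 35
  G: 148 + 0.6×(0−148) = 148 − 88.8 = 59.2 → 59
  B: 42 + 0.6×(0−42) = 42 − 25.2 = 16.8 → 17
After the shade: rgb(35, 59, 17) = #233B11.
Per channel, c → c + 0.25(0 − c):
  R: 35 − 8.75 = 26.25 → 26
  G: 59 − 14.75 = 44.25 → 44
  B: 17 − 4.25 = 12.75 → 13
rgb(26, 44, 13) = #1A2C0D.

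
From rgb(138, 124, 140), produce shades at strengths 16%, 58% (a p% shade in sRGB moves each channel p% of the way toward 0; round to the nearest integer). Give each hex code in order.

#746876, #3A343B

16%: (138 − 22.08 = 115.92→116, 124 − 19.84 = 104.16→104, 140 − 22.4 = 117.6→118) → #746876
58%: (138 − 80.04 = 57.96→58, 124 − 71.92 = 52.08→52, 140 − 81.2 = 58.8→59) → #3A343B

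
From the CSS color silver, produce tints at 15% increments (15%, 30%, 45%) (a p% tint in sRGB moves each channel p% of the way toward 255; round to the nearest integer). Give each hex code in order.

CSS silver is rgb(192, 192, 192).
15%: (192 + 9.45 = 201.45→201, 192 + 9.45 = 201.45→201, 192 + 9.45 = 201.45→201) → #C9C9C9
30%: (192 + 18.9 = 210.9→211, 192 + 18.9 = 210.9→211, 192 + 18.9 = 210.9→211) → #D3D3D3
45%: (192 + 28.35 = 220.35→220, 192 + 28.35 = 220.35→220, 192 + 28.35 = 220.35→220) → #DCDCDC

#C9C9C9, #D3D3D3, #DCDCDC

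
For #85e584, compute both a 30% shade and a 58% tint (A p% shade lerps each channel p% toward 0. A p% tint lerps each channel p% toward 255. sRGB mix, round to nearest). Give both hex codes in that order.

#85e584 is rgb(133, 229, 132).
30% shade:
  R: 133 + 0.3×(0−133) = 133 − 39.9 = 93.1 → 93
  G: 229 + 0.3×(0−229) = 229 − 68.7 = 160.3 → 160
  B: 132 + 0.3×(0−132) = 132 − 39.6 = 92.4 → 92
  → #5da05c
58% tint:
  R: 133 + 0.58×(255−133) = 133 + 70.76 = 203.76 → 204
  G: 229 + 15.08 = 244.08 → 244
  B: 132 + 0.58×(255−132) = 132 + 71.34 = 203.34 → 203
  → #ccf4cb

#5da05c, #ccf4cb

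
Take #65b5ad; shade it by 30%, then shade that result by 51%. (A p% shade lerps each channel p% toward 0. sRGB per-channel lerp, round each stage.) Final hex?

#233e3b

#65b5ad is rgb(101, 181, 173).
Per channel, c → c + 0.3(0 − c):
  R: 101 + 0.3×(0−101) = 101 − 30.3 = 70.7 → 71
  G: 181 + 0.3×(0−181) = 181 − 54.3 = 126.7 → 127
  B: 173 + 0.3×(0−173) = 173 − 51.9 = 121.1 → 121
After the shade: rgb(71, 127, 121) = #477f79.
A 51% shade moves each channel 51% toward 0:
  R: 71 − 36.21 = 34.79 → 35
  G: 127 + 0.51×(0−127) = 127 − 64.77 = 62.23 → 62
  B: 121 − 61.71 = 59.29 → 59
rgb(35, 62, 59) = #233e3b.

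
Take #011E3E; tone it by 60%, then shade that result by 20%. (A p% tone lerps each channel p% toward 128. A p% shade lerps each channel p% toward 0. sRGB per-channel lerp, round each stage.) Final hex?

#011E3E is rgb(1, 30, 62).
Per channel, c → c + 0.6(128 − c):
  R: 1 + 0.6×(128−1) = 1 + 76.2 = 77.2 → 77
  G: 30 + 58.8 = 88.8 → 89
  B: 62 + 0.6×(128−62) = 62 + 39.6 = 101.6 → 102
After the tone: rgb(77, 89, 102) = #4D5966.
Lerp each channel 20% toward 0:
  R: 77 + 0.2×(0−77) = 77 − 15.4 = 61.6 → 62
  G: 89 − 17.8 = 71.2 → 71
  B: 102 + 0.2×(0−102) = 102 − 20.4 = 81.6 → 82
rgb(62, 71, 82) = #3E4752.

#3E4752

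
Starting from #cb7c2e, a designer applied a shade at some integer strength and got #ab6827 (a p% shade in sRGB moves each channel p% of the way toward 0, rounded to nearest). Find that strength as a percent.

#cb7c2e is rgb(203, 124, 46); #ab6827 is rgb(171, 104, 39).
On the R channel (widest range): 171 ≈ 203 + (p/100)(0 − 203), so p ≈ 100×(171 − 203)/(0 − 203) = -3200/-203 = 15.76.
p = 16 reproduces all three channels after rounding.

16%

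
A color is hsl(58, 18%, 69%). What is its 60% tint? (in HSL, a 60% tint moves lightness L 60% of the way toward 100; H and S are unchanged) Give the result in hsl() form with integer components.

L moves 60% from 69 toward 100: 69 + 18.6 = 87.6 → 88.
H and S are unchanged.

hsl(58, 18%, 88%)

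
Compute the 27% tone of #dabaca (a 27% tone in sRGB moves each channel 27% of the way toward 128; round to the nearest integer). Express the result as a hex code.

#c2aab6

#dabaca is rgb(218, 186, 202).
Per channel, c → c + 0.27(128 − c):
  R: 218 + 0.27×(128−218) = 218 − 24.3 = 193.7 → 194
  G: 186 − 15.66 = 170.34 → 170
  B: 202 − 19.98 = 182.02 → 182
rgb(194, 170, 182) = #c2aab6.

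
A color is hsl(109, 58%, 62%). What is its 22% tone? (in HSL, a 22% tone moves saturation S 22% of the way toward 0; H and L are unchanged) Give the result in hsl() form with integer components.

S moves 22% from 58 toward 0: 58 − 12.76 = 45.24 → 45.
H and L are unchanged.

hsl(109, 45%, 62%)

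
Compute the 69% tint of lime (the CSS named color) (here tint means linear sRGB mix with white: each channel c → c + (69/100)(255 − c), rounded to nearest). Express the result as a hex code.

CSS lime is rgb(0, 255, 0).
Per channel, c → c + 0.69(255 − c):
  R: 0 + 0.69×(255−0) = 0 + 175.95 = 175.95 → 176
  G: 255 + 0 = 255 → 255
  B: 0 + 175.95 = 175.95 → 176
rgb(176, 255, 176) = #B0FFB0.

#B0FFB0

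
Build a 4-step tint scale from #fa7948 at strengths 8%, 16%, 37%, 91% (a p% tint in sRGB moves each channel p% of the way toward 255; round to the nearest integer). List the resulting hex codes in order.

#fa8457, #fb8e65, #fcab8c, #fff3ef

#fa7948 is rgb(250, 121, 72).
8%: (250→250, 121 + 10.72 = 131.72→132, 72 + 14.64 = 86.64→87) → #fa8457
16%: (250 + 0.8 = 250.8→251, 121 + 21.44 = 142.44→142, 72 + 29.28 = 101.28→101) → #fb8e65
37%: (250 + 1.85 = 251.85→252, 121 + 49.58 = 170.58→171, 72 + 67.71 = 139.71→140) → #fcab8c
91%: (250 + 4.55 = 254.55→255, 121 + 121.94 = 242.94→243, 72 + 166.53 = 238.53→239) → #fff3ef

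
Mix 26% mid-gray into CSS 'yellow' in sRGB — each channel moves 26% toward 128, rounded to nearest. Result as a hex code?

#DEDE21

CSS yellow is rgb(255, 255, 0).
Per channel, c → c + 0.26(128 − c):
  R: 255 + 0.26×(128−255) = 255 − 33.02 = 221.98 → 222
  G: 255 + 0.26×(128−255) = 255 − 33.02 = 221.98 → 222
  B: 0 + 0.26×(128−0) = 0 + 33.28 = 33.28 → 33
rgb(222, 222, 33) = #DEDE21.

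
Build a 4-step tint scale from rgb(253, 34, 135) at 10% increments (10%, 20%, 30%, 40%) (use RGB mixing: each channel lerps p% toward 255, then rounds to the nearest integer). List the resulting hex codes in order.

#FD3893, #FD4E9F, #FE64AB, #FE7AB7

10%: (253→253, 34 + 22.1 = 56.1→56, 135 + 12 = 147→147) → #FD3893
20%: (253→253, 34 + 44.2 = 78.2→78, 135 + 24 = 159→159) → #FD4E9F
30%: (253 + 0.6 = 253.6→254, 34 + 66.3 = 100.3→100, 135 + 36 = 171→171) → #FE64AB
40%: (253 + 0.8 = 253.8→254, 34 + 88.4 = 122.4→122, 135 + 48 = 183→183) → #FE7AB7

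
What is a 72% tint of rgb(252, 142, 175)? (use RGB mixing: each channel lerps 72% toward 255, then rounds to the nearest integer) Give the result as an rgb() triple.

rgb(254, 223, 233)

A 72% tint moves each channel 72% toward 255:
  R: 252 + 0.72×(255−252) = 252 + 2.16 = 254.16 → 254
  G: 142 + 81.36 = 223.36 → 223
  B: 175 + 0.72×(255−175) = 175 + 57.6 = 232.6 → 233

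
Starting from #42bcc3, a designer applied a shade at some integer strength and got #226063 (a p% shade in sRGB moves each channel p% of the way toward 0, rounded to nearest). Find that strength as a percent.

#42bcc3 is rgb(66, 188, 195); #226063 is rgb(34, 96, 99).
On the B channel (widest range): 99 ≈ 195 + (p/100)(0 − 195), so p ≈ 100×(99 − 195)/(0 − 195) = -9600/-195 = 49.23.
p = 49 reproduces all three channels after rounding.

49%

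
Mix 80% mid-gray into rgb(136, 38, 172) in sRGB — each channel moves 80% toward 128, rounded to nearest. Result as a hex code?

Per channel, c → c + 0.8(128 − c):
  R: 136 − 6.4 = 129.6 → 130
  G: 38 + 0.8×(128−38) = 38 + 72 = 110 → 110
  B: 172 + 0.8×(128−172) = 172 − 35.2 = 136.8 → 137
rgb(130, 110, 137) = #826e89.

#826e89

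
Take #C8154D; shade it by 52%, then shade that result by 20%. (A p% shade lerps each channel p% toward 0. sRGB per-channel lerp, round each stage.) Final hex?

#C8154D is rgb(200, 21, 77).
A 52% shade moves each channel 52% toward 0:
  R: 200 + 0.52×(0−200) = 200 − 104 = 96 → 96
  G: 21 + 0.52×(0−21) = 21 − 10.92 = 10.08 → 10
  B: 77 + 0.52×(0−77) = 77 − 40.04 = 36.96 → 37
After the shade: rgb(96, 10, 37) = #600A25.
Per channel, c → c + 0.2(0 − c):
  R: 96 − 19.2 = 76.8 → 77
  G: 10 + 0.2×(0−10) = 10 − 2 = 8 → 8
  B: 37 + 0.2×(0−37) = 37 − 7.4 = 29.6 → 30
rgb(77, 8, 30) = #4D081E.

#4D081E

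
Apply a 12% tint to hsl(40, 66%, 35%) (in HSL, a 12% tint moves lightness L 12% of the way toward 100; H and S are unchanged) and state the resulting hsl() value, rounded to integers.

hsl(40, 66%, 43%)

L moves 12% from 35 toward 100: 35 + 7.8 = 42.8 → 43.
H and S are unchanged.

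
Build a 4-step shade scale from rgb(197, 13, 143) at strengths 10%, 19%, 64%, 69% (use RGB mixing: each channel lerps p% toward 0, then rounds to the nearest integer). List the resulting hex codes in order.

10%: (197 − 19.7 = 177.3→177, 13 − 1.3 = 11.7→12, 143 − 14.3 = 128.7→129) → #B10C81
19%: (197 − 37.43 = 159.57→160, 13 − 2.47 = 10.53→11, 143 − 27.17 = 115.83→116) → #A00B74
64%: (197 − 126.08 = 70.92→71, 13 − 8.32 = 4.68→5, 143 − 91.52 = 51.48→51) → #470533
69%: (197 − 135.93 = 61.07→61, 13 − 8.97 = 4.03→4, 143 − 98.67 = 44.33→44) → #3D042C

#B10C81, #A00B74, #470533, #3D042C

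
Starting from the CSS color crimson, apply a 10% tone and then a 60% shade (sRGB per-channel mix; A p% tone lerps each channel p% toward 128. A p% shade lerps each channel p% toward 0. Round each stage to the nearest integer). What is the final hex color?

#540C1B

CSS crimson is rgb(220, 20, 60).
Lerp each channel 10% toward 128:
  R: 220 − 9.2 = 210.8 → 211
  G: 20 + 0.1×(128−20) = 20 + 10.8 = 30.8 → 31
  B: 60 + 6.8 = 66.8 → 67
After the tone: rgb(211, 31, 67) = #D31F43.
A 60% shade moves each channel 60% toward 0:
  R: 211 + 0.6×(0−211) = 211 − 126.6 = 84.4 → 84
  G: 31 + 0.6×(0−31) = 31 − 18.6 = 12.4 → 12
  B: 67 − 40.2 = 26.8 → 27
rgb(84, 12, 27) = #540C1B.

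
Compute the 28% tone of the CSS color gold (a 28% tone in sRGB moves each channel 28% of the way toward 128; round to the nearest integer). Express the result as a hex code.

#dbbf24

CSS gold is rgb(255, 215, 0).
Per channel, c → c + 0.28(128 − c):
  R: 255 + 0.28×(128−255) = 255 − 35.56 = 219.44 → 219
  G: 215 − 24.36 = 190.64 → 191
  B: 0 + 35.84 = 35.84 → 36
rgb(219, 191, 36) = #dbbf24.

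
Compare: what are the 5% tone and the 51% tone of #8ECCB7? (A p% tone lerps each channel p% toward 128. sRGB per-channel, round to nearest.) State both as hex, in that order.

#8ECCB7 is rgb(142, 204, 183).
5% tone:
  R: 142 + 0.05×(128−142) = 142 − 0.7 = 141.3 → 141
  G: 204 − 3.8 = 200.2 → 200
  B: 183 − 2.75 = 180.25 → 180
  → #8DC8B4
51% tone:
  R: 142 + 0.51×(128−142) = 142 − 7.14 = 134.86 → 135
  G: 204 − 38.76 = 165.24 → 165
  B: 183 + 0.51×(128−183) = 183 − 28.05 = 154.95 → 155
  → #87A59B

#8DC8B4, #87A59B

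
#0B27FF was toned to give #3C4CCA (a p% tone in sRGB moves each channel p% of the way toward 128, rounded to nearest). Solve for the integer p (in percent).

#0B27FF is rgb(11, 39, 255); #3C4CCA is rgb(60, 76, 202).
On the B channel (widest range): 202 ≈ 255 + (p/100)(128 − 255), so p ≈ 100×(202 − 255)/(128 − 255) = -5300/-127 = 41.73.
p = 42 reproduces all three channels after rounding.

42%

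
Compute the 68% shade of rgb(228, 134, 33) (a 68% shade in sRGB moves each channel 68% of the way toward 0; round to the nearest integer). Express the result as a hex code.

Lerp each channel 68% toward 0:
  R: 228 − 155.04 = 72.96 → 73
  G: 134 − 91.12 = 42.88 → 43
  B: 33 + 0.68×(0−33) = 33 − 22.44 = 10.56 → 11
rgb(73, 43, 11) = #492b0b.

#492b0b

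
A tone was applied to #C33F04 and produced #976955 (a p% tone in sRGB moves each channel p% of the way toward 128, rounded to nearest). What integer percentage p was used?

#C33F04 is rgb(195, 63, 4); #976955 is rgb(151, 105, 85).
On the B channel (widest range): 85 ≈ 4 + (p/100)(128 − 4), so p ≈ 100×(85 − 4)/(128 − 4) = 8100/124 = 65.32.
p = 65 reproduces all three channels after rounding.

65%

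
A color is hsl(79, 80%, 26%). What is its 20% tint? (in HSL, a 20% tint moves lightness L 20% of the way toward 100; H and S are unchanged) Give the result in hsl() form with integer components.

L moves 20% from 26 toward 100: 26 + 14.8 = 40.8 → 41.
H and S are unchanged.

hsl(79, 80%, 41%)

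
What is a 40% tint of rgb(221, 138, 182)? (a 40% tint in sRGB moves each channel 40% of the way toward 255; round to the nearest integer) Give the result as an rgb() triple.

rgb(235, 185, 211)

Lerp each channel 40% toward 255:
  R: 221 + 0.4×(255−221) = 221 + 13.6 = 234.6 → 235
  G: 138 + 0.4×(255−138) = 138 + 46.8 = 184.8 → 185
  B: 182 + 0.4×(255−182) = 182 + 29.2 = 211.2 → 211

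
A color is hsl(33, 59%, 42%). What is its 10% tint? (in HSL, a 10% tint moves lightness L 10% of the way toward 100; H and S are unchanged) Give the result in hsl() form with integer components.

L moves 10% from 42 toward 100: 42 + 5.8 = 47.8 → 48.
H and S are unchanged.

hsl(33, 59%, 48%)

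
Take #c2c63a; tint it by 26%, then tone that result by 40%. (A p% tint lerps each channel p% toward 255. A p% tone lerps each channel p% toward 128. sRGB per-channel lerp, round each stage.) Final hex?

#b1b375

#c2c63a is rgb(194, 198, 58).
Lerp each channel 26% toward 255:
  R: 194 + 0.26×(255−194) = 194 + 15.86 = 209.86 → 210
  G: 198 + 14.82 = 212.82 → 213
  B: 58 + 51.22 = 109.22 → 109
After the tint: rgb(210, 213, 109) = #d2d56d.
Lerp each channel 40% toward 128:
  R: 210 − 32.8 = 177.2 → 177
  G: 213 − 34 = 179 → 179
  B: 109 + 7.6 = 116.6 → 117
rgb(177, 179, 117) = #b1b375.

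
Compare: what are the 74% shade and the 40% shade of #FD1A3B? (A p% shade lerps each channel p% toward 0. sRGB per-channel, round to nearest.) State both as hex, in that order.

#42070F, #981023

#FD1A3B is rgb(253, 26, 59).
74% shade:
  R: 253 − 187.22 = 65.78 → 66
  G: 26 − 19.24 = 6.76 → 7
  B: 59 + 0.74×(0−59) = 59 − 43.66 = 15.34 → 15
  → #42070F
40% shade:
  R: 253 − 101.2 = 151.8 → 152
  G: 26 + 0.4×(0−26) = 26 − 10.4 = 15.6 → 16
  B: 59 + 0.4×(0−59) = 59 − 23.6 = 35.4 → 35
  → #981023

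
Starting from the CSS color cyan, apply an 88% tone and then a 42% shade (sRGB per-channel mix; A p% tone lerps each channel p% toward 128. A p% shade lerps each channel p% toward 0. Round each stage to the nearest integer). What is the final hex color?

CSS cyan is rgb(0, 255, 255).
An 88% tone moves each channel 88% toward 128:
  R: 0 + 0.88×(128−0) = 0 + 112.64 = 112.64 → 113
  G: 255 + 0.88×(128−255) = 255 − 111.76 = 143.24 → 143
  B: 255 + 0.88×(128−255) = 255 − 111.76 = 143.24 → 143
After the tone: rgb(113, 143, 143) = #718F8F.
Lerp each channel 42% toward 0:
  R: 113 − 47.46 = 65.54 → 66
  G: 143 − 60.06 = 82.94 → 83
  B: 143 + 0.42×(0−143) = 143 − 60.06 = 82.94 → 83
rgb(66, 83, 83) = #425353.

#425353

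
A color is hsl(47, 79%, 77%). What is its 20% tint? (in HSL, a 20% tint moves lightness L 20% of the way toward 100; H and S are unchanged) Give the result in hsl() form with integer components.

L moves 20% from 77 toward 100: 77 + 4.6 = 81.6 → 82.
H and S are unchanged.

hsl(47, 79%, 82%)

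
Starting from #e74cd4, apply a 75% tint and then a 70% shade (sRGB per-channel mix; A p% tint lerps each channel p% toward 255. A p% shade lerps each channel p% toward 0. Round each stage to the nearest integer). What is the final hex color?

#e74cd4 is rgb(231, 76, 212).
Lerp each channel 75% toward 255:
  R: 231 + 0.75×(255−231) = 231 + 18 = 249 → 249
  G: 76 + 134.25 = 210.25 → 210
  B: 212 + 0.75×(255−212) = 212 + 32.25 = 244.25 → 244
After the tint: rgb(249, 210, 244) = #f9d2f4.
A 70% shade moves each channel 70% toward 0:
  R: 249 − 174.3 = 74.7 → 75
  G: 210 − 147 = 63 → 63
  B: 244 + 0.7×(0−244) = 244 − 170.8 = 73.2 → 73
rgb(75, 63, 73) = #4b3f49.

#4b3f49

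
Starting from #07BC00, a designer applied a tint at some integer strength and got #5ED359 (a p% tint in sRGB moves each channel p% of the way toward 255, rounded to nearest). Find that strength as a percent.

#07BC00 is rgb(7, 188, 0); #5ED359 is rgb(94, 211, 89).
On the B channel (widest range): 89 ≈ 0 + (p/100)(255 − 0), so p ≈ 100×(89 − 0)/(255 − 0) = 8900/255 = 34.90.
p = 35 reproduces all three channels after rounding.

35%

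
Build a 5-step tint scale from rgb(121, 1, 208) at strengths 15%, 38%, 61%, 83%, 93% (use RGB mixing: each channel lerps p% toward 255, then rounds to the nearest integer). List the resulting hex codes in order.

#8D27D7, #AC62E2, #CB9CED, #E8D4F7, #F6EDFC

15%: (121 + 20.1 = 141.1→141, 1 + 38.1 = 39.1→39, 208 + 7.05 = 215.05→215) → #8D27D7
38%: (121 + 50.92 = 171.92→172, 1 + 96.52 = 97.52→98, 208 + 17.86 = 225.86→226) → #AC62E2
61%: (121 + 81.74 = 202.74→203, 1 + 154.94 = 155.94→156, 208 + 28.67 = 236.67→237) → #CB9CED
83%: (121 + 111.22 = 232.22→232, 1 + 210.82 = 211.82→212, 208 + 39.01 = 247.01→247) → #E8D4F7
93%: (121 + 124.62 = 245.62→246, 1 + 236.22 = 237.22→237, 208 + 43.71 = 251.71→252) → #F6EDFC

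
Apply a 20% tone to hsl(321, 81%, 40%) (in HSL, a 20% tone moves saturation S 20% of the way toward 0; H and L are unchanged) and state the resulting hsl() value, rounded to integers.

S moves 20% from 81 toward 0: 81 − 16.2 = 64.8 → 65.
H and L are unchanged.

hsl(321, 65%, 40%)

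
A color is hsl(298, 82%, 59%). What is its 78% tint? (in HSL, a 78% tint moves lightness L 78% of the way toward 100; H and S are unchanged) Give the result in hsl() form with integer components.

hsl(298, 82%, 91%)

L moves 78% from 59 toward 100: 59 + 31.98 = 90.98 → 91.
H and S are unchanged.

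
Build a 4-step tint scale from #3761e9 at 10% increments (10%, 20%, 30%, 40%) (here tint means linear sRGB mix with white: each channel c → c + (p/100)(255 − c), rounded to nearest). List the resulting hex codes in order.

#3761e9 is rgb(55, 97, 233).
10%: (55 + 20 = 75→75, 97 + 15.8 = 112.8→113, 233 + 2.2 = 235.2→235) → #4b71eb
20%: (55 + 40 = 95→95, 97 + 31.6 = 128.6→129, 233 + 4.4 = 237.4→237) → #5f81ed
30%: (55 + 60 = 115→115, 97 + 47.4 = 144.4→144, 233 + 6.6 = 239.6→240) → #7390f0
40%: (55 + 80 = 135→135, 97 + 63.2 = 160.2→160, 233 + 8.8 = 241.8→242) → #87a0f2

#4b71eb, #5f81ed, #7390f0, #87a0f2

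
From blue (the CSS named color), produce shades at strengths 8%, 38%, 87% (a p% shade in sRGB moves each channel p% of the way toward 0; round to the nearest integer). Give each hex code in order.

CSS blue is rgb(0, 0, 255).
8%: (0→0, 0→0, 255 − 20.4 = 234.6→235) → #0000EB
38%: (0→0, 0→0, 255 − 96.9 = 158.1→158) → #00009E
87%: (0→0, 0→0, 255 − 221.85 = 33.15→33) → #000021

#0000EB, #00009E, #000021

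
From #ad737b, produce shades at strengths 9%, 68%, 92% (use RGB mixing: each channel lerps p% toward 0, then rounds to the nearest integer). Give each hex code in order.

#9d6970, #372527, #0e090a

#ad737b is rgb(173, 115, 123).
9%: (173 − 15.57 = 157.43→157, 115 − 10.35 = 104.65→105, 123 − 11.07 = 111.93→112) → #9d6970
68%: (173 − 117.64 = 55.36→55, 115 − 78.2 = 36.8→37, 123 − 83.64 = 39.36→39) → #372527
92%: (173 − 159.16 = 13.84→14, 115 − 105.8 = 9.2→9, 123 − 113.16 = 9.84→10) → #0e090a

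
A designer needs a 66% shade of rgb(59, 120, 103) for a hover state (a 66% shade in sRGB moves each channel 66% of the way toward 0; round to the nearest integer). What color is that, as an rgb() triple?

Per channel, c → c + 0.66(0 − c):
  R: 59 − 38.94 = 20.06 → 20
  G: 120 + 0.66×(0−120) = 120 − 79.2 = 40.8 → 41
  B: 103 + 0.66×(0−103) = 103 − 67.98 = 35.02 → 35

rgb(20, 41, 35)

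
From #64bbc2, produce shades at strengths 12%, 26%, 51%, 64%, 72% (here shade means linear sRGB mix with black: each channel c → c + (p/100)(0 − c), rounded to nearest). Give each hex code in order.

#58a5ab, #4a8a90, #315c5f, #244346, #1c3436

#64bbc2 is rgb(100, 187, 194).
12%: (100 − 12 = 88→88, 187 − 22.44 = 164.56→165, 194 − 23.28 = 170.72→171) → #58a5ab
26%: (100 − 26 = 74→74, 187 − 48.62 = 138.38→138, 194 − 50.44 = 143.56→144) → #4a8a90
51%: (100 − 51 = 49→49, 187 − 95.37 = 91.63→92, 194 − 98.94 = 95.06→95) → #315c5f
64%: (100 − 64 = 36→36, 187 − 119.68 = 67.32→67, 194 − 124.16 = 69.84→70) → #244346
72%: (100 − 72 = 28→28, 187 − 134.64 = 52.36→52, 194 − 139.68 = 54.32→54) → #1c3436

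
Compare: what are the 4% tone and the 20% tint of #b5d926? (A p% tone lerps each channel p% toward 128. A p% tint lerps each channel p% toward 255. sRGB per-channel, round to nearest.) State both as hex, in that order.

#b5d926 is rgb(181, 217, 38).
4% tone:
  R: 181 − 2.12 = 178.88 → 179
  G: 217 − 3.56 = 213.44 → 213
  B: 38 + 3.6 = 41.6 → 42
  → #b3d52a
20% tint:
  R: 181 + 0.2×(255−181) = 181 + 14.8 = 195.8 → 196
  G: 217 + 7.6 = 224.6 → 225
  B: 38 + 43.4 = 81.4 → 81
  → #c4e151

#b3d52a, #c4e151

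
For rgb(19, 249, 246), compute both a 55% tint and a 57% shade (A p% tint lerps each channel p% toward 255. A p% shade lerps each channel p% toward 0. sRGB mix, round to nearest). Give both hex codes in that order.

#95fcfb, #086b6a

55% tint:
  R: 19 + 129.8 = 148.8 → 149
  G: 249 + 0.55×(255−249) = 249 + 3.3 = 252.3 → 252
  B: 246 + 4.95 = 250.95 → 251
  → #95fcfb
57% shade:
  R: 19 + 0.57×(0−19) = 19 − 10.83 = 8.17 → 8
  G: 249 + 0.57×(0−249) = 249 − 141.93 = 107.07 → 107
  B: 246 + 0.57×(0−246) = 246 − 140.22 = 105.78 → 106
  → #086b6a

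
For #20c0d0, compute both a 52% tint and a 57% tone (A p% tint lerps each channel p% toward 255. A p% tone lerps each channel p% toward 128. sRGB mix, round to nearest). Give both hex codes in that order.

#20c0d0 is rgb(32, 192, 208).
52% tint:
  R: 32 + 0.52×(255−32) = 32 + 115.96 = 147.96 → 148
  G: 192 + 32.76 = 224.76 → 225
  B: 208 + 0.52×(255−208) = 208 + 24.44 = 232.44 → 232
  → #94e1e8
57% tone:
  R: 32 + 54.72 = 86.72 → 87
  G: 192 + 0.57×(128−192) = 192 − 36.48 = 155.52 → 156
  B: 208 + 0.57×(128−208) = 208 − 45.6 = 162.4 → 162
  → #579ca2

#94e1e8, #579ca2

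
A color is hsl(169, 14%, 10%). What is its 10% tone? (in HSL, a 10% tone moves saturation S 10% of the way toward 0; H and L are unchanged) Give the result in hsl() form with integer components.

hsl(169, 13%, 10%)

S moves 10% from 14 toward 0: 14 − 1.4 = 12.6 → 13.
H and L are unchanged.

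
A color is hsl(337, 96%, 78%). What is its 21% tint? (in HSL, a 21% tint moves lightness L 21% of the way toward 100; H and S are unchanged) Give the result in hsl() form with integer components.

L moves 21% from 78 toward 100: 78 + 4.62 = 82.62 → 83.
H and S are unchanged.

hsl(337, 96%, 83%)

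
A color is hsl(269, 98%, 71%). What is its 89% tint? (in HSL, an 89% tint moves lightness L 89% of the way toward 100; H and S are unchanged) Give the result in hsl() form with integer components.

L moves 89% from 71 toward 100: 71 + 25.81 = 96.81 → 97.
H and S are unchanged.

hsl(269, 98%, 97%)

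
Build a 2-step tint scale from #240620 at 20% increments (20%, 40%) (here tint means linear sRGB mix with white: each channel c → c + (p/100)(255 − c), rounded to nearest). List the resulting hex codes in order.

#240620 is rgb(36, 6, 32).
20%: (36 + 43.8 = 79.8→80, 6 + 49.8 = 55.8→56, 32 + 44.6 = 76.6→77) → #50384D
40%: (36 + 87.6 = 123.6→124, 6 + 99.6 = 105.6→106, 32 + 89.2 = 121.2→121) → #7C6A79

#50384D, #7C6A79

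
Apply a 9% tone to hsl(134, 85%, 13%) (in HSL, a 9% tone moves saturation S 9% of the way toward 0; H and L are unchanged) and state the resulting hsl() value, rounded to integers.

S moves 9% from 85 toward 0: 85 − 7.65 = 77.35 → 77.
H and L are unchanged.

hsl(134, 77%, 13%)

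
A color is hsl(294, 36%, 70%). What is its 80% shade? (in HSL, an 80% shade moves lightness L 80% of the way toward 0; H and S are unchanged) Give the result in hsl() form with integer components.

hsl(294, 36%, 14%)

L moves 80% from 70 toward 0: 70 − 56 = 14 → 14.
H and S are unchanged.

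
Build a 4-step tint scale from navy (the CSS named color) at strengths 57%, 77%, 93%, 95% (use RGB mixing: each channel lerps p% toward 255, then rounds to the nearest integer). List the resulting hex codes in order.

#9191c8, #c4c4e2, #ededf6, #f2f2f9

CSS navy is rgb(0, 0, 128).
57%: (0 + 145.35 = 145.35→145, 0 + 145.35 = 145.35→145, 128 + 72.39 = 200.39→200) → #9191c8
77%: (0 + 196.35 = 196.35→196, 0 + 196.35 = 196.35→196, 128 + 97.79 = 225.79→226) → #c4c4e2
93%: (0 + 237.15 = 237.15→237, 0 + 237.15 = 237.15→237, 128 + 118.11 = 246.11→246) → #ededf6
95%: (0 + 242.25 = 242.25→242, 0 + 242.25 = 242.25→242, 128 + 120.65 = 248.65→249) → #f2f2f9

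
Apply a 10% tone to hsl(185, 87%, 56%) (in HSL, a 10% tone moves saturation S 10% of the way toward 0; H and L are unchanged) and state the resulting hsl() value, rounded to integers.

S moves 10% from 87 toward 0: 87 − 8.7 = 78.3 → 78.
H and L are unchanged.

hsl(185, 78%, 56%)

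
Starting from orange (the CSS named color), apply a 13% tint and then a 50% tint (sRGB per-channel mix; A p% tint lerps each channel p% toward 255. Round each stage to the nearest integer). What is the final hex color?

CSS orange is rgb(255, 165, 0).
Lerp each channel 13% toward 255:
  R: 255 + 0.13×(255−255) = 255 + 0 = 255 → 255
  G: 165 + 11.7 = 176.7 → 177
  B: 0 + 0.13×(255−0) = 0 + 33.15 = 33.15 → 33
After the tint: rgb(255, 177, 33) = #FFB121.
A 50% tint moves each channel 50% toward 255:
  R: 255 + 0.5×(255−255) = 255 + 0 = 255 → 255
  G: 177 + 39 = 216 → 216
  B: 33 + 0.5×(255−33) = 33 + 111 = 144 → 144
rgb(255, 216, 144) = #FFD890.

#FFD890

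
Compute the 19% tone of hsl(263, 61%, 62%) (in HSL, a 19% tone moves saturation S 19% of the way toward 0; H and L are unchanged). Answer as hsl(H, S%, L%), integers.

S moves 19% from 61 toward 0: 61 − 11.59 = 49.41 → 49.
H and L are unchanged.

hsl(263, 49%, 62%)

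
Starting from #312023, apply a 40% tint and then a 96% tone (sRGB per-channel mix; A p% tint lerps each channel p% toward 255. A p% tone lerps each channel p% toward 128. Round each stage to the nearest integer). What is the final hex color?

#312023 is rgb(49, 32, 35).
Per channel, c → c + 0.4(255 − c):
  R: 49 + 82.4 = 131.4 → 131
  G: 32 + 89.2 = 121.2 → 121
  B: 35 + 0.4×(255−35) = 35 + 88 = 123 → 123
After the tint: rgb(131, 121, 123) = #83797B.
Per channel, c → c + 0.96(128 − c):
  R: 131 − 2.88 = 128.12 → 128
  G: 121 + 6.72 = 127.72 → 128
  B: 123 + 0.96×(128−123) = 123 + 4.8 = 127.8 → 128
rgb(128, 128, 128) = #808080.

#808080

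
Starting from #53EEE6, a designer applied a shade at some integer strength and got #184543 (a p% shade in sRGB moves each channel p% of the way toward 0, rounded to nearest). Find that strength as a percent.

#53EEE6 is rgb(83, 238, 230); #184543 is rgb(24, 69, 67).
On the G channel (widest range): 69 ≈ 238 + (p/100)(0 − 238), so p ≈ 100×(69 − 238)/(0 − 238) = -16900/-238 = 71.01.
p = 71 reproduces all three channels after rounding.

71%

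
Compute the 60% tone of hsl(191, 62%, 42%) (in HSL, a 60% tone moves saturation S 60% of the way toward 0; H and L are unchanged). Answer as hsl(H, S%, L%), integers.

S moves 60% from 62 toward 0: 62 − 37.2 = 24.8 → 25.
H and L are unchanged.

hsl(191, 25%, 42%)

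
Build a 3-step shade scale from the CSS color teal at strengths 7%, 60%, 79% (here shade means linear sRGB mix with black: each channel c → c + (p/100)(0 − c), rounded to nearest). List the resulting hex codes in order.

CSS teal is rgb(0, 128, 128).
7%: (0→0, 128 − 8.96 = 119.04→119, 128 − 8.96 = 119.04→119) → #007777
60%: (0→0, 128 − 76.8 = 51.2→51, 128 − 76.8 = 51.2→51) → #003333
79%: (0→0, 128 − 101.12 = 26.88→27, 128 − 101.12 = 26.88→27) → #001B1B

#007777, #003333, #001B1B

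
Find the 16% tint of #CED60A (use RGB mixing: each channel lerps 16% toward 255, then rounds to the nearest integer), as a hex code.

#CED60A is rgb(206, 214, 10).
A 16% tint moves each channel 16% toward 255:
  R: 206 + 0.16×(255−206) = 206 + 7.84 = 213.84 → 214
  G: 214 + 0.16×(255−214) = 214 + 6.56 = 220.56 → 221
  B: 10 + 39.2 = 49.2 → 49
rgb(214, 221, 49) = #D6DD31.

#D6DD31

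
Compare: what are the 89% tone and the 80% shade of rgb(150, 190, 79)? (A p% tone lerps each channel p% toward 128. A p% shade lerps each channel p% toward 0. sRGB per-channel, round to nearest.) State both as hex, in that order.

#82877B, #1E2610

89% tone:
  R: 150 − 19.58 = 130.42 → 130
  G: 190 + 0.89×(128−190) = 190 − 55.18 = 134.82 → 135
  B: 79 + 43.61 = 122.61 → 123
  → #82877B
80% shade:
  R: 150 − 120 = 30 → 30
  G: 190 − 152 = 38 → 38
  B: 79 + 0.8×(0−79) = 79 − 63.2 = 15.8 → 16
  → #1E2610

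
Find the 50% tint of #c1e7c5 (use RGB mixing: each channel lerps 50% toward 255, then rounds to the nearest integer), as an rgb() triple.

rgb(224, 243, 226)

#c1e7c5 is rgb(193, 231, 197).
A 50% tint moves each channel 50% toward 255:
  R: 193 + 0.5×(255−193) = 193 + 31 = 224 → 224
  G: 231 + 0.5×(255−231) = 231 + 12 = 243 → 243
  B: 197 + 29 = 226 → 226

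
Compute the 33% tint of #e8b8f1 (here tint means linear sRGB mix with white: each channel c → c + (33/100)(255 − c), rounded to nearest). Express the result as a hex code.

#f0cff6

#e8b8f1 is rgb(232, 184, 241).
Per channel, c → c + 0.33(255 − c):
  R: 232 + 0.33×(255−232) = 232 + 7.59 = 239.59 → 240
  G: 184 + 23.43 = 207.43 → 207
  B: 241 + 0.33×(255−241) = 241 + 4.62 = 245.62 → 246
rgb(240, 207, 246) = #f0cff6.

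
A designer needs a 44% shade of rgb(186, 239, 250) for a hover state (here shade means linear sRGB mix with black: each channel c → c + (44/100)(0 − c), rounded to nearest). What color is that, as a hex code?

Per channel, c → c + 0.44(0 − c):
  R: 186 − 81.84 = 104.16 → 104
  G: 239 − 105.16 = 133.84 → 134
  B: 250 − 110 = 140 → 140
rgb(104, 134, 140) = #68868C.

#68868C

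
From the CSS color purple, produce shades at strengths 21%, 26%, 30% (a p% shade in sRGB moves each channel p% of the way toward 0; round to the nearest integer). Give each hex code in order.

CSS purple is rgb(128, 0, 128).
21%: (128 − 26.88 = 101.12→101, 0→0, 128 − 26.88 = 101.12→101) → #650065
26%: (128 − 33.28 = 94.72→95, 0→0, 128 − 33.28 = 94.72→95) → #5f005f
30%: (128 − 38.4 = 89.6→90, 0→0, 128 − 38.4 = 89.6→90) → #5a005a

#650065, #5f005f, #5a005a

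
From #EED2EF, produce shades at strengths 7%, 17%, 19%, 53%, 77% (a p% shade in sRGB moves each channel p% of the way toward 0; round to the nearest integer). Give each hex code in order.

#EED2EF is rgb(238, 210, 239).
7%: (238 − 16.66 = 221.34→221, 210 − 14.7 = 195.3→195, 239 − 16.73 = 222.27→222) → #DDC3DE
17%: (238 − 40.46 = 197.54→198, 210 − 35.7 = 174.3→174, 239 − 40.63 = 198.37→198) → #C6AEC6
19%: (238 − 45.22 = 192.78→193, 210 − 39.9 = 170.1→170, 239 − 45.41 = 193.59→194) → #C1AAC2
53%: (238 − 126.14 = 111.86→112, 210 − 111.3 = 98.7→99, 239 − 126.67 = 112.33→112) → #706370
77%: (238 − 183.26 = 54.74→55, 210 − 161.7 = 48.3→48, 239 − 184.03 = 54.97→55) → #373037

#DDC3DE, #C6AEC6, #C1AAC2, #706370, #373037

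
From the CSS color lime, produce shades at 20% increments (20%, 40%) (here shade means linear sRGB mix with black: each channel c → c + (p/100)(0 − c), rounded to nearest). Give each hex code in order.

#00CC00, #009900

CSS lime is rgb(0, 255, 0).
20%: (0→0, 255 − 51 = 204→204, 0→0) → #00CC00
40%: (0→0, 255 − 102 = 153→153, 0→0) → #009900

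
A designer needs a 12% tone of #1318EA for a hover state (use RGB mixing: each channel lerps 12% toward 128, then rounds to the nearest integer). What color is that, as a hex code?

#2024DD

#1318EA is rgb(19, 24, 234).
Lerp each channel 12% toward 128:
  R: 19 + 13.08 = 32.08 → 32
  G: 24 + 12.48 = 36.48 → 36
  B: 234 + 0.12×(128−234) = 234 − 12.72 = 221.28 → 221
rgb(32, 36, 221) = #2024DD.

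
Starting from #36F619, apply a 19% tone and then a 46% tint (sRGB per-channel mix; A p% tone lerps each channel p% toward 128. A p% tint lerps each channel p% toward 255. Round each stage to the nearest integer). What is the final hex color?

#9AEE8E

#36F619 is rgb(54, 246, 25).
A 19% tone moves each channel 19% toward 128:
  R: 54 + 14.06 = 68.06 → 68
  G: 246 + 0.19×(128−246) = 246 − 22.42 = 223.58 → 224
  B: 25 + 0.19×(128−25) = 25 + 19.57 = 44.57 → 45
After the tone: rgb(68, 224, 45) = #44E02D.
Per channel, c → c + 0.46(255 − c):
  R: 68 + 0.46×(255−68) = 68 + 86.02 = 154.02 → 154
  G: 224 + 0.46×(255−224) = 224 + 14.26 = 238.26 → 238
  B: 45 + 96.6 = 141.6 → 142
rgb(154, 238, 142) = #9AEE8E.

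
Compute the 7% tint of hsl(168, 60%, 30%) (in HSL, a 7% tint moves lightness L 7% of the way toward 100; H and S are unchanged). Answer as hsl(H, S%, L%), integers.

hsl(168, 60%, 35%)

L moves 7% from 30 toward 100: 30 + 4.9 = 34.9 → 35.
H and S are unchanged.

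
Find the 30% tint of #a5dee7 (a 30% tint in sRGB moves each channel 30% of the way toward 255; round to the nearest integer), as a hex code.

#a5dee7 is rgb(165, 222, 231).
Lerp each channel 30% toward 255:
  R: 165 + 0.3×(255−165) = 165 + 27 = 192 → 192
  G: 222 + 0.3×(255−222) = 222 + 9.9 = 231.9 → 232
  B: 231 + 7.2 = 238.2 → 238
rgb(192, 232, 238) = #c0e8ee.

#c0e8ee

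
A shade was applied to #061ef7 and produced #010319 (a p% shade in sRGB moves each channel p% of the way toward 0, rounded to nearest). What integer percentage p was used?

90%

#061ef7 is rgb(6, 30, 247); #010319 is rgb(1, 3, 25).
On the B channel (widest range): 25 ≈ 247 + (p/100)(0 − 247), so p ≈ 100×(25 − 247)/(0 − 247) = -22200/-247 = 89.88.
p = 90 reproduces all three channels after rounding.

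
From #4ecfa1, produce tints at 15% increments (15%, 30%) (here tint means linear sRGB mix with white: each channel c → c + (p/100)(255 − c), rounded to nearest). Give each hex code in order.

#69d6af, #83ddbd

#4ecfa1 is rgb(78, 207, 161).
15%: (78 + 26.55 = 104.55→105, 207 + 7.2 = 214.2→214, 161 + 14.1 = 175.1→175) → #69d6af
30%: (78 + 53.1 = 131.1→131, 207 + 14.4 = 221.4→221, 161 + 28.2 = 189.2→189) → #83ddbd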